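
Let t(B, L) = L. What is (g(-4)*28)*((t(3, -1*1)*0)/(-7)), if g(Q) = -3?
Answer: 0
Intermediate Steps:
(g(-4)*28)*((t(3, -1*1)*0)/(-7)) = (-3*28)*((-1*1*0)/(-7)) = -84*(-1*0)*(-1)/7 = -0*(-1)/7 = -84*0 = 0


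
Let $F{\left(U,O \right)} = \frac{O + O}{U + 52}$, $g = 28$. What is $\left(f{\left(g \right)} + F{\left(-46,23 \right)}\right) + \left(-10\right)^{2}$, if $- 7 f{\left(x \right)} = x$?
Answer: $\frac{311}{3} \approx 103.67$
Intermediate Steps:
$f{\left(x \right)} = - \frac{x}{7}$
$F{\left(U,O \right)} = \frac{2 O}{52 + U}$
$\left(f{\left(g \right)} + F{\left(-46,23 \right)}\right) + \left(-10\right)^{2} = \left(\left(- \frac{1}{7}\right) 28 + 2 \cdot 23 \frac{1}{52 - 46}\right) + \left(-10\right)^{2} = \left(-4 + 2 \cdot 23 \cdot \frac{1}{6}\right) + 100 = \left(-4 + \frac{23}{3}\right) + 100 = \frac{11}{3} + 100 = \frac{311}{3}$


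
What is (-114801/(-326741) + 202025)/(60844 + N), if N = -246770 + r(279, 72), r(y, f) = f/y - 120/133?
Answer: -136079543519549/125235831544757 ≈ -1.0866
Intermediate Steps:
r(y, f) = -120/133 + f/y (r(y, f) = f/y - 120*1/133 = f/y - 120/133 = -120/133 + f/y)
N = -1017435366/4123 (N = -246770 + (-120/133 + 72/279) = -246770 + (-120/133 + 72*(1/279)) = -246770 + (-120/133 + 8/31) = -246770 - 2656/4123 = -1017435366/4123 ≈ -2.4677e+5)
(-114801/(-326741) + 202025)/(60844 + N) = (-114801/(-326741) + 202025)/(60844 - 1017435366/4123) = (-114801*(-1/326741) + 202025)/(-766575554/4123) = (114801/326741 + 202025)*(-4123/766575554) = (66009965326/326741)*(-4123/766575554) = -136079543519549/125235831544757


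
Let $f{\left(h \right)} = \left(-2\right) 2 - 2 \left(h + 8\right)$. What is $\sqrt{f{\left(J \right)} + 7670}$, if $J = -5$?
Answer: $2 \sqrt{1915} \approx 87.521$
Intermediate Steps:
$f{\left(h \right)} = -20 - 2 h$ ($f{\left(h \right)} = -4 - 2 \left(8 + h\right) = -4 - \left(16 + 2 h\right) = -20 - 2 h$)
$\sqrt{f{\left(J \right)} + 7670} = \sqrt{\left(-20 - -10\right) + 7670} = \sqrt{\left(-20 + 10\right) + 7670} = \sqrt{-10 + 7670} = \sqrt{7660} = 2 \sqrt{1915}$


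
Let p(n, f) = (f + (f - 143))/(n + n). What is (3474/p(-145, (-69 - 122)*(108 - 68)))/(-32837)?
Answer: -335820/168815017 ≈ -0.0019893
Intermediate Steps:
p(n, f) = (-143 + 2*f)/(2*n) (p(n, f) = (f + (-143 + f))/((2*n)) = (-143 + 2*f)*(1/(2*n)) = (-143 + 2*f)/(2*n))
(3474/p(-145, (-69 - 122)*(108 - 68)))/(-32837) = (3474/(((-143/2 + (-69 - 122)*(108 - 68))/(-145))))/(-32837) = (3474/((-(-143/2 - 191*40)/145)))*(-1/32837) = (3474/((-(-143/2 - 7640)/145)))*(-1/32837) = (3474/((-1/145*(-15423/2))))*(-1/32837) = (3474/(15423/290))*(-1/32837) = (3474*(290/15423))*(-1/32837) = (335820/5141)*(-1/32837) = -335820/168815017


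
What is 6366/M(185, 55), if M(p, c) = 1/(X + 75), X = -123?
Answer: -305568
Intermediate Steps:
M(p, c) = -1/48 (M(p, c) = 1/(-123 + 75) = 1/(-48) = -1/48)
6366/M(185, 55) = 6366/(-1/48) = 6366*(-48) = -305568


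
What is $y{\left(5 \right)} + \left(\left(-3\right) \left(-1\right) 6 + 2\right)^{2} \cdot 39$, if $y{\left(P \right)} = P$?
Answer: $15605$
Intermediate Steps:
$y{\left(5 \right)} + \left(\left(-3\right) \left(-1\right) 6 + 2\right)^{2} \cdot 39 = 5 + \left(\left(-3\right) \left(-1\right) 6 + 2\right)^{2} \cdot 39 = 5 + \left(3 \cdot 6 + 2\right)^{2} \cdot 39 = 5 + \left(18 + 2\right)^{2} \cdot 39 = 5 + 20^{2} \cdot 39 = 5 + 400 \cdot 39 = 5 + 15600 = 15605$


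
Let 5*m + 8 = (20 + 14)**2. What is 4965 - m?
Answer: 23677/5 ≈ 4735.4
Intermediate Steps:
m = 1148/5 (m = -8/5 + (20 + 14)**2/5 = -8/5 + (1/5)*34**2 = -8/5 + (1/5)*1156 = -8/5 + 1156/5 = 1148/5 ≈ 229.60)
4965 - m = 4965 - 1*1148/5 = 4965 - 1148/5 = 23677/5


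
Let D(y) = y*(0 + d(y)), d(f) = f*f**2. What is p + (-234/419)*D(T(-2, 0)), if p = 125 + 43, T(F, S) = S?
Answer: 168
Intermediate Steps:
d(f) = f**3
D(y) = y**4 (D(y) = y*(0 + y**3) = y*y**3 = y**4)
p = 168
p + (-234/419)*D(T(-2, 0)) = 168 - 234/419*0**4 = 168 - 234*1/419*0 = 168 - 234/419*0 = 168 + 0 = 168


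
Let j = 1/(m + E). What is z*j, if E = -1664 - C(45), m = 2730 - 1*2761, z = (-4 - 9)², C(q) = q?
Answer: -169/1740 ≈ -0.097126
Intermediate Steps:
z = 169 (z = (-13)² = 169)
m = -31 (m = 2730 - 2761 = -31)
E = -1709 (E = -1664 - 1*45 = -1664 - 45 = -1709)
j = -1/1740 (j = 1/(-31 - 1709) = 1/(-1740) = -1/1740 ≈ -0.00057471)
z*j = 169*(-1/1740) = -169/1740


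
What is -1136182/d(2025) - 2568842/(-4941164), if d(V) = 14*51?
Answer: -1403056860665/881997774 ≈ -1590.8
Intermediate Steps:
d(V) = 714
-1136182/d(2025) - 2568842/(-4941164) = -1136182/714 - 2568842/(-4941164) = -1136182*1/714 - 2568842*(-1/4941164) = -568091/357 + 1284421/2470582 = -1403056860665/881997774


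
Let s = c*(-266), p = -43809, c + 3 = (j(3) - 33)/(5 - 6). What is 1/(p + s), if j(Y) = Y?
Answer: -1/50991 ≈ -1.9611e-5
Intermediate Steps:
c = 27 (c = -3 + (3 - 33)/(5 - 6) = -3 - 30/(-1) = -3 - 30*(-1) = -3 + 30 = 27)
s = -7182 (s = 27*(-266) = -7182)
1/(p + s) = 1/(-43809 - 7182) = 1/(-50991) = -1/50991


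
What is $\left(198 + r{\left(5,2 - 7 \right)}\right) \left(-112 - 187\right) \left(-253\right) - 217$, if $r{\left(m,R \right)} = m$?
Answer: $15356124$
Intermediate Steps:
$\left(198 + r{\left(5,2 - 7 \right)}\right) \left(-112 - 187\right) \left(-253\right) - 217 = \left(198 + 5\right) \left(-112 - 187\right) \left(-253\right) - 217 = 203 \left(-299\right) \left(-253\right) - 217 = \left(-60697\right) \left(-253\right) - 217 = 15356341 - 217 = 15356124$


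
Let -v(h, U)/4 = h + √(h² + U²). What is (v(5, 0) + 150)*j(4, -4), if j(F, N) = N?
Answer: -440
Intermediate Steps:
v(h, U) = -4*h - 4*√(U² + h²) (v(h, U) = -4*(h + √(h² + U²)) = -4*(h + √(U² + h²)) = -4*h - 4*√(U² + h²))
(v(5, 0) + 150)*j(4, -4) = ((-4*5 - 4*√(0² + 5²)) + 150)*(-4) = ((-20 - 4*√(0 + 25)) + 150)*(-4) = ((-20 - 4*√25) + 150)*(-4) = ((-20 - 4*5) + 150)*(-4) = ((-20 - 20) + 150)*(-4) = (-40 + 150)*(-4) = 110*(-4) = -440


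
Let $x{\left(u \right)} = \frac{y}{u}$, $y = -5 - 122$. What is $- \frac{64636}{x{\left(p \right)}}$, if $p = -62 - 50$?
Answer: $- \frac{7239232}{127} \approx -57002.0$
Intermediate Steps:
$y = -127$
$p = -112$
$x{\left(u \right)} = - \frac{127}{u}$
$- \frac{64636}{x{\left(p \right)}} = - \frac{64636}{\left(-127\right) \frac{1}{-112}} = - \frac{64636}{\left(-127\right) \left(- \frac{1}{112}\right)} = - \frac{64636}{\frac{127}{112}} = \left(-64636\right) \frac{112}{127} = - \frac{7239232}{127}$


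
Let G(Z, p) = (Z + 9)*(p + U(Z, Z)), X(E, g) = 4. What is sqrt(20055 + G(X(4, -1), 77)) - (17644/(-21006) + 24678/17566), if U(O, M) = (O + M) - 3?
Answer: -52112891/92247849 + sqrt(21121) ≈ 144.77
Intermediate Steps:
U(O, M) = -3 + M + O (U(O, M) = (M + O) - 3 = -3 + M + O)
G(Z, p) = (9 + Z)*(-3 + p + 2*Z) (G(Z, p) = (Z + 9)*(p + (-3 + Z + Z)) = (9 + Z)*(p + (-3 + 2*Z)) = (9 + Z)*(-3 + p + 2*Z))
sqrt(20055 + G(X(4, -1), 77)) - (17644/(-21006) + 24678/17566) = sqrt(20055 + (-27 + 2*4**2 + 9*77 + 15*4 + 4*77)) - (17644/(-21006) + 24678/17566) = sqrt(20055 + (-27 + 2*16 + 693 + 60 + 308)) - (17644*(-1/21006) + 24678*(1/17566)) = sqrt(20055 + (-27 + 32 + 693 + 60 + 308)) - (-8822/10503 + 12339/8783) = sqrt(20055 + 1066) - 1*52112891/92247849 = sqrt(21121) - 52112891/92247849 = -52112891/92247849 + sqrt(21121)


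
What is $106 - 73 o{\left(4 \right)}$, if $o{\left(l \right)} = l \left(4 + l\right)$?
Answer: $-2230$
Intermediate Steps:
$106 - 73 o{\left(4 \right)} = 106 - 73 \cdot 4 \left(4 + 4\right) = 106 - 73 \cdot 4 \cdot 8 = 106 - 2336 = -2230$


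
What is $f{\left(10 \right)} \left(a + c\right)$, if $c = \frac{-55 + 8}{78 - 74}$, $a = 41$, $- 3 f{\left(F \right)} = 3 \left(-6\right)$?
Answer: $\frac{351}{2} \approx 175.5$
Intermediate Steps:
$f{\left(F \right)} = 6$ ($f{\left(F \right)} = - \frac{3 \left(-6\right)}{3} = \left(- \frac{1}{3}\right) \left(-18\right) = 6$)
$c = - \frac{47}{4} \approx -11.75$
$f{\left(10 \right)} \left(a + c\right) = 6 \left(41 - \frac{47}{4}\right) = 6 \cdot \frac{117}{4} = \frac{351}{2}$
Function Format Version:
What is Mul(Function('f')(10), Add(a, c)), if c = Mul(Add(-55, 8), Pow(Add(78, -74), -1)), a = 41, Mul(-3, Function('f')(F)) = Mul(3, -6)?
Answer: Rational(351, 2) ≈ 175.50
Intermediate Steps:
Function('f')(F) = 6 (Function('f')(F) = Mul(Rational(-1, 3), Mul(3, -6)) = Mul(Rational(-1, 3), -18) = 6)
c = Rational(-47, 4) (c = Mul(-47, Pow(4, -1)) = Mul(-47, Rational(1, 4)) = Rational(-47, 4) ≈ -11.750)
Mul(Function('f')(10), Add(a, c)) = Mul(6, Add(41, Rational(-47, 4))) = Mul(6, Rational(117, 4)) = Rational(351, 2)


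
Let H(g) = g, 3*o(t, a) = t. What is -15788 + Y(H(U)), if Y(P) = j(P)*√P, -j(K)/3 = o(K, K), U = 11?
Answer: -15788 - 11*√11 ≈ -15824.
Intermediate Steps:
o(t, a) = t/3
j(K) = -K
Y(P) = -P^(3/2) (Y(P) = (-P)*√P = -P^(3/2))
-15788 + Y(H(U)) = -15788 - 11^(3/2) = -15788 - 11*√11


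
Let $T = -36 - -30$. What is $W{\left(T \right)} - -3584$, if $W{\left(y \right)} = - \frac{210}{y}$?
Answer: $3619$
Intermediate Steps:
$T = -6$ ($T = -36 + 30 = -6$)
$W{\left(T \right)} - -3584 = - \frac{210}{-6} - -3584 = \left(-210\right) \left(- \frac{1}{6}\right) + 3584 = 35 + 3584 = 3619$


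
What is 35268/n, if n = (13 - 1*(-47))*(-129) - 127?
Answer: -35268/7867 ≈ -4.4830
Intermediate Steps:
n = -7867 (n = (13 + 47)*(-129) - 127 = 60*(-129) - 127 = -7740 - 127 = -7867)
35268/n = 35268/(-7867) = 35268*(-1/7867) = -35268/7867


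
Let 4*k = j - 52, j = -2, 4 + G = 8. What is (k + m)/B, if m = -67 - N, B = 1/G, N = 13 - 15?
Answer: -314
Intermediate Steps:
G = 4 (G = -4 + 8 = 4)
k = -27/2 (k = (-2 - 52)/4 = (¼)*(-54) = -27/2 ≈ -13.500)
N = -2
B = ¼ (B = 1/4 = ¼ ≈ 0.25000)
m = -65 (m = -67 - 1*(-2) = -67 + 2 = -65)
(k + m)/B = (-27/2 - 65)/(¼) = -157/2*4 = -314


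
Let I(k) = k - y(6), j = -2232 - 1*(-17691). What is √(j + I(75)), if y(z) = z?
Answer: 2*√3882 ≈ 124.61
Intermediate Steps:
j = 15459 (j = -2232 + 17691 = 15459)
I(k) = -6 + k (I(k) = k - 1*6 = k - 6 = -6 + k)
√(j + I(75)) = √(15459 + (-6 + 75)) = √(15459 + 69) = √15528 = 2*√3882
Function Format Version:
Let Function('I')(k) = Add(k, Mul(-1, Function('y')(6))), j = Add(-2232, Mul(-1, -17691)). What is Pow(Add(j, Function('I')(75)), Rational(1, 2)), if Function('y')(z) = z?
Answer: Mul(2, Pow(3882, Rational(1, 2))) ≈ 124.61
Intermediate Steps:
j = 15459 (j = Add(-2232, 17691) = 15459)
Function('I')(k) = Add(-6, k) (Function('I')(k) = Add(k, Mul(-1, 6)) = Add(k, -6) = Add(-6, k))
Pow(Add(j, Function('I')(75)), Rational(1, 2)) = Pow(Add(15459, Add(-6, 75)), Rational(1, 2)) = Pow(Add(15459, 69), Rational(1, 2)) = Pow(15528, Rational(1, 2)) = Mul(2, Pow(3882, Rational(1, 2)))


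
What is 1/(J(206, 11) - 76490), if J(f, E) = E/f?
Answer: -206/15756929 ≈ -1.3074e-5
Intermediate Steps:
1/(J(206, 11) - 76490) = 1/(11/206 - 76490) = 1/(-15756929/206) = -206/15756929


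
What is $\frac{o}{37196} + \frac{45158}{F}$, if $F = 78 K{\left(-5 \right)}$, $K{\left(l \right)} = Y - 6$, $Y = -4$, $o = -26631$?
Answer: $- \frac{425117287}{7253220} \approx -58.611$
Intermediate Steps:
$K{\left(l \right)} = -10$ ($K{\left(l \right)} = -4 - 6 = -10$)
$F = -780$ ($F = 78 \left(-10\right) = -780$)
$\frac{o}{37196} + \frac{45158}{F} = - \frac{26631}{37196} + \frac{45158}{-780} = \left(-26631\right) \frac{1}{37196} + 45158 \left(- \frac{1}{780}\right) = - \frac{26631}{37196} - \frac{22579}{390} = - \frac{425117287}{7253220}$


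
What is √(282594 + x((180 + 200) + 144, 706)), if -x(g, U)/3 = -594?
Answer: 34*√246 ≈ 533.27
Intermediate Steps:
x(g, U) = 1782 (x(g, U) = -3*(-594) = 1782)
√(282594 + x((180 + 200) + 144, 706)) = √(282594 + 1782) = √284376 = 34*√246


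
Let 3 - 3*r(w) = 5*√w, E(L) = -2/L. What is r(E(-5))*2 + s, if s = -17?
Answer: -15 - 2*√10/3 ≈ -17.108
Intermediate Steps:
r(w) = 1 - 5*√w/3
r(E(-5))*2 + s = (1 - 5*√2*√(-1/(-5))/3)*2 - 17 = (1 - 5*√10/5/3)*2 - 17 = (1 - √10/3)*2 - 17 = (2 - 2*√10/3) - 17 = -15 - 2*√10/3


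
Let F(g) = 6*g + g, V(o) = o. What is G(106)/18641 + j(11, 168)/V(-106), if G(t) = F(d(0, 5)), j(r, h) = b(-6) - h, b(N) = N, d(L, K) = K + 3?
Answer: 232105/141139 ≈ 1.6445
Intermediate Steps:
d(L, K) = 3 + K
F(g) = 7*g
j(r, h) = -6 - h
G(t) = 56 (G(t) = 7*(3 + 5) = 7*8 = 56)
G(106)/18641 + j(11, 168)/V(-106) = 56/18641 + (-6 - 1*168)/(-106) = 56*(1/18641) + (-6 - 168)*(-1/106) = 8/2663 - 174*(-1/106) = 8/2663 + 87/53 = 232105/141139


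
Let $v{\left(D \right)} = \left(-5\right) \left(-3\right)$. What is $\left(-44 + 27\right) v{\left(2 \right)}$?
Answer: $-255$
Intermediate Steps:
$v{\left(D \right)} = 15$
$\left(-44 + 27\right) v{\left(2 \right)} = \left(-44 + 27\right) 15 = \left(-17\right) 15 = -255$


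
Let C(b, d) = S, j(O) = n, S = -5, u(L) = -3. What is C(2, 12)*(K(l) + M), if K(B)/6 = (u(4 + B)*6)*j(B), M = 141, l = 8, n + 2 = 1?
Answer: -1245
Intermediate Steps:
n = -1 (n = -2 + 1 = -1)
j(O) = -1
C(b, d) = -5
K(B) = 108 (K(B) = 6*(-3*6*(-1)) = 6*(-18*(-1)) = 6*18 = 108)
C(2, 12)*(K(l) + M) = -5*(108 + 141) = -5*249 = -1245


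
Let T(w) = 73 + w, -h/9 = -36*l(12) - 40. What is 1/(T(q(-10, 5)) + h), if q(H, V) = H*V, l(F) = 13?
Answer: 1/4595 ≈ 0.00021763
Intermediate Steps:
h = 4572 (h = -9*(-36*13 - 40) = -9*(-468 - 40) = -9*(-508) = 4572)
1/(T(q(-10, 5)) + h) = 1/((73 - 10*5) + 4572) = 1/((73 - 50) + 4572) = 1/(23 + 4572) = 1/4595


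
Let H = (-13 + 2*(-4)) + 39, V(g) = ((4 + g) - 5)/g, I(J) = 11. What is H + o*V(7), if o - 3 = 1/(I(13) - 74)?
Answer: 3022/147 ≈ 20.558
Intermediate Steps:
V(g) = (-1 + g)/g
H = 18 (H = (-13 - 8) + 39 = -21 + 39 = 18)
o = 188/63 (o = 3 + 1/(11 - 74) = 3 + 1/(-63) = 3 - 1/63 = 188/63 ≈ 2.9841)
H + o*V(7) = 18 + 188*((-1 + 7)/7)/63 = 18 + 188*((⅐)*6)/63 = 18 + (188/63)*(6/7) = 18 + 376/147 = 3022/147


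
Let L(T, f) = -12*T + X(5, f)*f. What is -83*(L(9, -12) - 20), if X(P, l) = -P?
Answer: 5644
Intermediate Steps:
L(T, f) = -12*T - 5*f (L(T, f) = -12*T + (-1*5)*f = -12*T - 5*f)
-83*(L(9, -12) - 20) = -83*((-12*9 - 5*(-12)) - 20) = -83*((-108 + 60) - 20) = -83*(-48 - 20) = -83*(-68) = 5644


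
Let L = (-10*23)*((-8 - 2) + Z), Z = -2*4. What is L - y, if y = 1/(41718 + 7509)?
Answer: 203799779/49227 ≈ 4140.0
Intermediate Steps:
Z = -8
y = 1/49227 ≈ 2.0314e-5
L = 4140 (L = (-10*23)*((-8 - 2) - 8) = -230*(-10 - 8) = -230*(-18) = 4140)
L - y = 4140 - 1*1/49227 = 4140 - 1/49227 = 203799779/49227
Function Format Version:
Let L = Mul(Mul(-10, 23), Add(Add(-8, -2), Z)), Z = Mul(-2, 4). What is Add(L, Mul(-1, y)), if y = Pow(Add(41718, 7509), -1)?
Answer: Rational(203799779, 49227) ≈ 4140.0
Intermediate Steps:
Z = -8
y = Rational(1, 49227) (y = Pow(49227, -1) = Rational(1, 49227) ≈ 2.0314e-5)
L = 4140 (L = Mul(Mul(-10, 23), Add(Add(-8, -2), -8)) = Mul(-230, Add(-10, -8)) = Mul(-230, -18) = 4140)
Add(L, Mul(-1, y)) = Add(4140, Mul(-1, Rational(1, 49227))) = Add(4140, Rational(-1, 49227)) = Rational(203799779, 49227)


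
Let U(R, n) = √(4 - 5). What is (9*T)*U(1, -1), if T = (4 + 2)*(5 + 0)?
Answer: 270*I ≈ 270.0*I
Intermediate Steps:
U(R, n) = I (U(R, n) = √(-1) = I)
T = 30 (T = 6*5 = 30)
(9*T)*U(1, -1) = (9*30)*I = 270*I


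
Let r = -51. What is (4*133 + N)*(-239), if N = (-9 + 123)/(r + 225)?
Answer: -3691833/29 ≈ -1.2730e+5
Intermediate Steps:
N = 19/29 (N = (-9 + 123)/(-51 + 225) = 114/174 = 114*(1/174) = 19/29 ≈ 0.65517)
(4*133 + N)*(-239) = (4*133 + 19/29)*(-239) = (532 + 19/29)*(-239) = (15447/29)*(-239) = -3691833/29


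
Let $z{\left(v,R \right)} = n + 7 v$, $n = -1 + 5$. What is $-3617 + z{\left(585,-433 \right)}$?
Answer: $482$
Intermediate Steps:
$n = 4$
$z{\left(v,R \right)} = 4 + 7 v$
$-3617 + z{\left(585,-433 \right)} = -3617 + \left(4 + 7 \cdot 585\right) = -3617 + \left(4 + 4095\right) = -3617 + 4099 = 482$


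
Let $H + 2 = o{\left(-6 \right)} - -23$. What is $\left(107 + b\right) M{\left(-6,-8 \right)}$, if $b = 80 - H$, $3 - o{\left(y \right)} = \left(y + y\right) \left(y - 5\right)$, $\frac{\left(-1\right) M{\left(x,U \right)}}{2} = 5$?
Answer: $-2950$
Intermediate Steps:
$M{\left(x,U \right)} = -10$ ($M{\left(x,U \right)} = \left(-2\right) 5 = -10$)
$o{\left(y \right)} = 3 - 2 y \left(-5 + y\right)$ ($o{\left(y \right)} = 3 - \left(y + y\right) \left(y - 5\right) = 3 - 2 y \left(-5 + y\right)$)
$H = -108$ ($H = -2 + \left(\left(3 - 2 \left(-6\right)^{2} + 10 \left(-6\right)\right) - -23\right) = -2 + \left(\left(3 - 72 - 60\right) + 23\right) = -2 + \left(-129 + 23\right) = -2 - 106 = -108$)
$b = 188$ ($b = 80 - -108 = 80 + 108 = 188$)
$\left(107 + b\right) M{\left(-6,-8 \right)} = \left(107 + 188\right) \left(-10\right) = 295 \left(-10\right) = -2950$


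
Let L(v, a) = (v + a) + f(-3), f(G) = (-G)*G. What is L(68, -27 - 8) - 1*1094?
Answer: -1070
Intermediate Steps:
f(G) = -G²
L(v, a) = -9 + a + v (L(v, a) = (v + a) - 1*(-3)² = (a + v) - 1*9 = (a + v) - 9 = -9 + a + v)
L(68, -27 - 8) - 1*1094 = (-9 + (-27 - 8) + 68) - 1*1094 = (-9 - 35 + 68) - 1094 = 24 - 1094 = -1070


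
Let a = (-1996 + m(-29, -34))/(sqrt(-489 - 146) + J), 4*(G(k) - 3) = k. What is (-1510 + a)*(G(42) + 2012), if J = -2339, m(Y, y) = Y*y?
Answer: -16729996362835/5471556 + 2045755*I*sqrt(635)/5471556 ≈ -3.0576e+6 + 9.4217*I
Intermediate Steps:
G(k) = 3 + k/4
a = -1010/(-2339 + I*sqrt(635)) (a = (-1996 - 29*(-34))/(sqrt(-489 - 146) - 2339) = (-1996 + 986)/(sqrt(-635) - 2339) = -1010/(I*sqrt(635) - 2339) = -1010/(-2339 + I*sqrt(635)) ≈ 0.43176 + 0.0046515*I)
(-1510 + a)*(G(42) + 2012) = (-1510 + (1181195/2735778 + 505*I*sqrt(635)/2735778))*((3 + (1/4)*42) + 2012) = (-4129843585/2735778 + 505*I*sqrt(635)/2735778)*((3 + 21/2) + 2012) = (-4129843585/2735778 + 505*I*sqrt(635)/2735778)*(27/2 + 2012) = (-4129843585/2735778 + 505*I*sqrt(635)/2735778)*(4051/2) = -16729996362835/5471556 + 2045755*I*sqrt(635)/5471556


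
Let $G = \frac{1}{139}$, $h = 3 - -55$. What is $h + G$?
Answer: $\frac{8063}{139} \approx 58.007$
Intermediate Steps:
$h = 58$ ($h = 3 + 55 = 58$)
$G = \frac{1}{139} \approx 0.0071942$
$h + G = 58 + \frac{1}{139} = \frac{8063}{139}$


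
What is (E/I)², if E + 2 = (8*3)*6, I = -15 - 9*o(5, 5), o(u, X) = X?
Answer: 5041/900 ≈ 5.6011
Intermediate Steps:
I = -60 (I = -15 - 9*5 = -15 - 45 = -60)
E = 142 (E = -2 + (8*3)*6 = -2 + 24*6 = -2 + 144 = 142)
(E/I)² = (142/(-60))² = (142*(-1/60))² = (-71/30)² = 5041/900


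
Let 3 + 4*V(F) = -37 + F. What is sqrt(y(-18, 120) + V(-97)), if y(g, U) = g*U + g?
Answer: I*sqrt(8849)/2 ≈ 47.035*I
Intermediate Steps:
V(F) = -10 + F/4 (V(F) = -3/4 + (-37 + F)/4 = -3/4 + (-37/4 + F/4) = -10 + F/4)
y(g, U) = g + U*g (y(g, U) = U*g + g = g + U*g)
sqrt(y(-18, 120) + V(-97)) = sqrt(-18*(1 + 120) + (-10 + (1/4)*(-97))) = sqrt(-18*121 + (-10 - 97/4)) = sqrt(-2178 - 137/4) = sqrt(-8849/4) = I*sqrt(8849)/2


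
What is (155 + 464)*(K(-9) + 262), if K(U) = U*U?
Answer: 212317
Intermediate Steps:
K(U) = U**2
(155 + 464)*(K(-9) + 262) = (155 + 464)*((-9)**2 + 262) = 619*(81 + 262) = 619*343 = 212317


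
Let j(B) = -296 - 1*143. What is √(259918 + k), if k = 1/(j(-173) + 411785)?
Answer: √260234102916986/31642 ≈ 509.82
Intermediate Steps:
j(B) = -439 (j(B) = -296 - 143 = -439)
k = 1/411346 (k = 1/(-439 + 411785) = 1/411346 ≈ 2.4310e-6)
√(259918 + k) = √(259918 + 1/411346) = √(106916229629/411346) = √260234102916986/31642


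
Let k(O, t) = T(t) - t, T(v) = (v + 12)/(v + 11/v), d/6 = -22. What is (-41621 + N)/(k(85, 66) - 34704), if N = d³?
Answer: 929610833/13803222 ≈ 67.347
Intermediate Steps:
d = -132 (d = 6*(-22) = -132)
N = -2299968 (N = (-132)³ = -2299968)
T(v) = (12 + v)/(v + 11/v)
k(O, t) = -t + t*(12 + t)/(11 + t²) (k(O, t) = t*(12 + t)/(11 + t²) - t = -t + t*(12 + t)/(11 + t²))
(-41621 + N)/(k(85, 66) - 34704) = (-41621 - 2299968)/(66*(1 + 66 - 1*66²)/(11 + 66²) - 34704) = -2341589/(66*(1 + 66 - 1*4356)/(11 + 4356) - 34704) = -2341589/(66*(1 + 66 - 4356)/4367 - 34704) = -2341589/(66*(1/4367)*(-4289) - 34704) = -2341589/(-25734/397 - 34704) = -2341589/(-13803222/397) = -2341589*(-397/13803222) = 929610833/13803222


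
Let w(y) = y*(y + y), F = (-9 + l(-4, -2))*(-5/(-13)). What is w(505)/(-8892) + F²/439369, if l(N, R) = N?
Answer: -112049968075/1953434574 ≈ -57.360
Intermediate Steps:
F = -5 (F = (-9 - 4)*(-5/(-13)) = -(-65)*(-1)/13 = -13*5/13 = -5)
w(y) = 2*y² (w(y) = y*(2*y) = 2*y²)
w(505)/(-8892) + F²/439369 = (2*505²)/(-8892) + (-5)²/439369 = (2*255025)*(-1/8892) + 25*(1/439369) = 510050*(-1/8892) + 25/439369 = -255025/4446 + 25/439369 = -112049968075/1953434574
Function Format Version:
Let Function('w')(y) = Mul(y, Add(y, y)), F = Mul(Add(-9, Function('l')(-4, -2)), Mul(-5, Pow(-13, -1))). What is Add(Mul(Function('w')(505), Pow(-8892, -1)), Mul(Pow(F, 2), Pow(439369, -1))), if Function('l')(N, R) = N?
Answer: Rational(-112049968075, 1953434574) ≈ -57.360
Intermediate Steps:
F = -5 (F = Mul(Add(-9, -4), Mul(-5, Pow(-13, -1))) = Mul(-13, Mul(-5, Rational(-1, 13))) = Mul(-13, Rational(5, 13)) = -5)
Function('w')(y) = Mul(2, Pow(y, 2)) (Function('w')(y) = Mul(y, Mul(2, y)) = Mul(2, Pow(y, 2)))
Add(Mul(Function('w')(505), Pow(-8892, -1)), Mul(Pow(F, 2), Pow(439369, -1))) = Add(Mul(Mul(2, Pow(505, 2)), Pow(-8892, -1)), Mul(Pow(-5, 2), Pow(439369, -1))) = Add(Mul(Mul(2, 255025), Rational(-1, 8892)), Mul(25, Rational(1, 439369))) = Add(Mul(510050, Rational(-1, 8892)), Rational(25, 439369)) = Add(Rational(-255025, 4446), Rational(25, 439369)) = Rational(-112049968075, 1953434574)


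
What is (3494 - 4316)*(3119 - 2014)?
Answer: -908310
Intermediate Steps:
(3494 - 4316)*(3119 - 2014) = -822*1105 = -908310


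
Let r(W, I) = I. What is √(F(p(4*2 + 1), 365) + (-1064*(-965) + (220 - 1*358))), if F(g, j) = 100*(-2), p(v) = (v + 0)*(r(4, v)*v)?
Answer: √1026422 ≈ 1013.1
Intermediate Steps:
p(v) = v³ (p(v) = (v + 0)*(v*v) = v*v² = v³)
F(g, j) = -200
√(F(p(4*2 + 1), 365) + (-1064*(-965) + (220 - 1*358))) = √(-200 + (-1064*(-965) + (220 - 1*358))) = √(-200 + (1026760 + (220 - 358))) = √(-200 + (1026760 - 138)) = √(-200 + 1026622) = √1026422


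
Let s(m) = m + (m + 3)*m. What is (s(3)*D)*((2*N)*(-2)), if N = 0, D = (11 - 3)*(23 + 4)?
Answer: 0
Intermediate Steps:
D = 216 (D = 8*27 = 216)
s(m) = m + m*(3 + m) (s(m) = m + (3 + m)*m = m + m*(3 + m))
(s(3)*D)*((2*N)*(-2)) = ((3*(4 + 3))*216)*((2*0)*(-2)) = ((3*7)*216)*(0*(-2)) = (21*216)*0 = 4536*0 = 0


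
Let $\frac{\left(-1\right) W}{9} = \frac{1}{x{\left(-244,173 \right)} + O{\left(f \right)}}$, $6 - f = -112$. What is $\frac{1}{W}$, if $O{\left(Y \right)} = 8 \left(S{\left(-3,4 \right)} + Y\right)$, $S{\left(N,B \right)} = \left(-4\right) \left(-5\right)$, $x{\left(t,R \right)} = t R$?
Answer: $\frac{41108}{9} \approx 4567.6$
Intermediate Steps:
$f = 118$ ($f = 6 - -112 = 6 + 112 = 118$)
$x{\left(t,R \right)} = R t$
$S{\left(N,B \right)} = 20$
$O{\left(Y \right)} = 160 + 8 Y$ ($O{\left(Y \right)} = 8 \left(20 + Y\right) = 160 + 8 Y$)
$W = \frac{9}{41108}$ ($W = - \frac{9}{173 \left(-244\right) + \left(160 + 8 \cdot 118\right)} = - \frac{9}{-42212 + \left(160 + 944\right)} = - \frac{9}{-42212 + 1104} = - \frac{9}{-41108} = \left(-9\right) \left(- \frac{1}{41108}\right) = \frac{9}{41108} \approx 0.00021894$)
$\frac{1}{W} = \frac{1}{\frac{9}{41108}} = \frac{41108}{9}$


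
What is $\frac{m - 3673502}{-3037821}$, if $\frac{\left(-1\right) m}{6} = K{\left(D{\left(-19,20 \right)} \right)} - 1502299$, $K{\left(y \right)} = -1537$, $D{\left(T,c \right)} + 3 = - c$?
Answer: $- \frac{5349514}{3037821} \approx -1.761$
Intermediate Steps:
$D{\left(T,c \right)} = -3 - c$
$m = 9023016$ ($m = - 6 \left(-1537 - 1502299\right) = \left(-6\right) \left(-1503836\right) = 9023016$)
$\frac{m - 3673502}{-3037821} = \frac{9023016 - 3673502}{-3037821} = 5349514 \left(- \frac{1}{3037821}\right) = - \frac{5349514}{3037821}$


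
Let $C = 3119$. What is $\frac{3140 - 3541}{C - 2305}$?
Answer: $- \frac{401}{814} \approx -0.49263$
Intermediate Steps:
$\frac{3140 - 3541}{C - 2305} = \frac{3140 - 3541}{3119 - 2305} = - \frac{401}{814}$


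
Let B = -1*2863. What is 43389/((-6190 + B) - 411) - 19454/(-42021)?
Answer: -234162359/56812392 ≈ -4.1217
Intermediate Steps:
B = -2863
43389/((-6190 + B) - 411) - 19454/(-42021) = 43389/((-6190 - 2863) - 411) - 19454/(-42021) = 43389/(-9053 - 411) - 19454*(-1/42021) = 43389/(-9464) + 19454/42021 = 43389*(-1/9464) + 19454/42021 = -43389/9464 + 19454/42021 = -234162359/56812392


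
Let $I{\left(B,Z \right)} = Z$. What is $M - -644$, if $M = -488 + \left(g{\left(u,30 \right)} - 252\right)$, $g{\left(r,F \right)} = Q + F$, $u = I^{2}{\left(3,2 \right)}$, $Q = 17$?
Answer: $-49$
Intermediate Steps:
$u = 4$ ($u = 2^{2} = 4$)
$g{\left(r,F \right)} = 17 + F$
$M = -693$ ($M = -488 + \left(\left(17 + 30\right) - 252\right) = -488 + \left(47 - 252\right) = -488 - 205 = -693$)
$M - -644 = -693 - -644 = -693 + 644 = -49$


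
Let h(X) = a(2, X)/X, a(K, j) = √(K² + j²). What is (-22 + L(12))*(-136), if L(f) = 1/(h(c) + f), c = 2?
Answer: 211616/71 + 68*√2/71 ≈ 2981.9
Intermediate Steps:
h(X) = √(4 + X²)/X (h(X) = √(2² + X²)/X = √(4 + X²)/X)
L(f) = 1/(f + √2) (L(f) = 1/(√(4 + 2²)/2 + f) = 1/(√(4 + 4)/2 + f) = 1/(√8/2 + f) = 1/((2*√2)/2 + f) = 1/(√2 + f) = 1/(f + √2))
(-22 + L(12))*(-136) = (-22 + 1/(12 + √2))*(-136) = 2992 - 136/(12 + √2)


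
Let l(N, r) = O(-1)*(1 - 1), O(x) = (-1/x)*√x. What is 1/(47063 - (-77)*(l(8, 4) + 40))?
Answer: 1/50143 ≈ 1.9943e-5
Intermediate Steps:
O(x) = -1/√x
l(N, r) = 0 (l(N, r) = (-1/√(-1))*(1 - 1) = -(-1)*I*0 = I*0 = 0)
1/(47063 - (-77)*(l(8, 4) + 40)) = 1/(47063 - (-77)*(0 + 40)) = 1/(47063 - (-77)*40) = 1/(47063 - 1*(-3080)) = 1/(47063 + 3080) = 1/50143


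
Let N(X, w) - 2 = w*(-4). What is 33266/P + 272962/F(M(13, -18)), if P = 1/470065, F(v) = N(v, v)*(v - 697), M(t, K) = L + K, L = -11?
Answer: 669803066073379/42834 ≈ 1.5637e+10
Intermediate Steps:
N(X, w) = 2 - 4*w (N(X, w) = 2 + w*(-4) = 2 - 4*w)
M(t, K) = -11 + K
F(v) = (-697 + v)*(2 - 4*v) (F(v) = (2 - 4*v)*(v - 697) = (2 - 4*v)*(-697 + v) = (-697 + v)*(2 - 4*v))
P = 1/470065 ≈ 2.1274e-6
33266/P + 272962/F(M(13, -18)) = 33266/(1/470065) + 272962/(-1394 - 4*(-11 - 18)² + 2790*(-11 - 18)) = 33266*470065 + 272962/(-1394 - 4*(-29)² + 2790*(-29)) = 15637182290 + 272962/(-1394 - 4*841 - 80910) = 15637182290 + 272962/(-1394 - 3364 - 80910) = 15637182290 + 272962/(-85668) = 15637182290 + 272962*(-1/85668) = 15637182290 - 136481/42834 = 669803066073379/42834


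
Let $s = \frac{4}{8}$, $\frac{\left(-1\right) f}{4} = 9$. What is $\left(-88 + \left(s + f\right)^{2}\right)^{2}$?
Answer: $\frac{21986721}{16} \approx 1.3742 \cdot 10^{6}$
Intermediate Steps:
$f = -36$ ($f = \left(-4\right) 9 = -36$)
$s = \frac{1}{2}$ ($s = 4 \cdot \frac{1}{8} = \frac{1}{2} \approx 0.5$)
$\left(-88 + \left(s + f\right)^{2}\right)^{2} = \left(-88 + \left(\frac{1}{2} - 36\right)^{2}\right)^{2} = \left(-88 + \left(- \frac{71}{2}\right)^{2}\right)^{2} = \left(-88 + \frac{5041}{4}\right)^{2} = \left(\frac{4689}{4}\right)^{2} = \frac{21986721}{16}$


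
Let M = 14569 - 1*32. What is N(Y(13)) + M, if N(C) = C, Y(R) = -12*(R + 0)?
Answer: 14381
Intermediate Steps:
Y(R) = -12*R
M = 14537 (M = 14569 - 32 = 14537)
N(Y(13)) + M = -12*13 + 14537 = -156 + 14537 = 14381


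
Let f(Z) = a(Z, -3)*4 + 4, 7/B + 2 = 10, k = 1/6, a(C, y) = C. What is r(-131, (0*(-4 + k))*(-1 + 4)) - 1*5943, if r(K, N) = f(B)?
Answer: -11871/2 ≈ -5935.5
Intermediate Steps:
k = 1/6 ≈ 0.16667
B = 7/8 (B = 7/(-2 + 10) = 7/8 ≈ 0.87500)
f(Z) = 4 + 4*Z (f(Z) = Z*4 + 4 = 4*Z + 4 = 4 + 4*Z)
r(K, N) = 15/2 (r(K, N) = 4 + 4*(7/8) = 4 + 7/2 = 15/2)
r(-131, (0*(-4 + k))*(-1 + 4)) - 1*5943 = 15/2 - 1*5943 = 15/2 - 5943 = -11871/2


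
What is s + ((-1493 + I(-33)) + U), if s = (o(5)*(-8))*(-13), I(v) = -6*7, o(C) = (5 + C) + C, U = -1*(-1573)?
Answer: 1598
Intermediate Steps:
U = 1573
o(C) = 5 + 2*C
I(v) = -42
s = 1560 (s = ((5 + 2*5)*(-8))*(-13) = ((5 + 10)*(-8))*(-13) = (15*(-8))*(-13) = -120*(-13) = 1560)
s + ((-1493 + I(-33)) + U) = 1560 + ((-1493 - 42) + 1573) = 1560 + (-1535 + 1573) = 1560 + 38 = 1598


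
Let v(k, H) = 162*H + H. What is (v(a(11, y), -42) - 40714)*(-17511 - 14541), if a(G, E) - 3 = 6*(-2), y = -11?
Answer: 1524393120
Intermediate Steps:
a(G, E) = -9 (a(G, E) = 3 + 6*(-2) = 3 - 12 = -9)
v(k, H) = 163*H
(v(a(11, y), -42) - 40714)*(-17511 - 14541) = (163*(-42) - 40714)*(-17511 - 14541) = (-6846 - 40714)*(-32052) = -47560*(-32052) = 1524393120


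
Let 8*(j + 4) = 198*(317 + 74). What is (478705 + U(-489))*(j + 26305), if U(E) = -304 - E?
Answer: 34459248285/2 ≈ 1.7230e+10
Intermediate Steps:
j = 38693/4 (j = -4 + (198*(317 + 74))/8 = -4 + (198*391)/8 = -4 + (1/8)*77418 = -4 + 38709/4 = 38693/4 ≈ 9673.3)
(478705 + U(-489))*(j + 26305) = (478705 + (-304 - 1*(-489)))*(38693/4 + 26305) = (478705 + (-304 + 489))*(143913/4) = (478705 + 185)*(143913/4) = 478890*(143913/4) = 34459248285/2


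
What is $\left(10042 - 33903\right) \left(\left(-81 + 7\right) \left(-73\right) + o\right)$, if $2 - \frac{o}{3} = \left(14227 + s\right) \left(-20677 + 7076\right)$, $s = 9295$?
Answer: $-22901157249214$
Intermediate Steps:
$o = 959768172$ ($o = 6 - 3 \left(14227 + 9295\right) \left(-20677 + 7076\right) = 6 - 3 \cdot 23522 \left(-13601\right) = 6 - -959768166 = 6 + 959768166 = 959768172$)
$\left(10042 - 33903\right) \left(\left(-81 + 7\right) \left(-73\right) + o\right) = \left(10042 - 33903\right) \left(\left(-81 + 7\right) \left(-73\right) + 959768172\right) = - 23861 \left(\left(-74\right) \left(-73\right) + 959768172\right) = - 23861 \left(5402 + 959768172\right) = \left(-23861\right) 959773574 = -22901157249214$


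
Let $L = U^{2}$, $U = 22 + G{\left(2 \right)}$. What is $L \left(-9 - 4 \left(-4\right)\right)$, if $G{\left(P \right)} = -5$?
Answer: $2023$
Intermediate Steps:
$U = 17$ ($U = 22 - 5 = 17$)
$L = 289$ ($L = 17^{2} = 289$)
$L \left(-9 - 4 \left(-4\right)\right) = 289 \left(-9 - 4 \left(-4\right)\right) = 289 \left(-9 - -16\right) = 289 \left(-9 + 16\right) = 289 \cdot 7 = 2023$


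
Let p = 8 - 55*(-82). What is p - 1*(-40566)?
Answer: 45084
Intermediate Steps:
p = 4518 (p = 8 + 4510 = 4518)
p - 1*(-40566) = 4518 - 1*(-40566) = 4518 + 40566 = 45084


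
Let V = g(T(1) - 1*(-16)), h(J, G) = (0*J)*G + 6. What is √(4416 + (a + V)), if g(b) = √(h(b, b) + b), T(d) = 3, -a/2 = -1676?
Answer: √7773 ≈ 88.165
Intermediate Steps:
h(J, G) = 6 (h(J, G) = 0*G + 6 = 0 + 6 = 6)
a = 3352 (a = -2*(-1676) = 3352)
g(b) = √(6 + b)
V = 5 (V = √(6 + (3 - 1*(-16))) = √(6 + (3 + 16)) = √(6 + 19) = √25 = 5)
√(4416 + (a + V)) = √(4416 + (3352 + 5)) = √(4416 + 3357) = √7773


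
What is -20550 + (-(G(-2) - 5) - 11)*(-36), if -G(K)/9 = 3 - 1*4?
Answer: -20010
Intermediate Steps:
G(K) = 9 (G(K) = -9*(3 - 1*4) = -9*(3 - 4) = -9*(-1) = 9)
-20550 + (-(G(-2) - 5) - 11)*(-36) = -20550 + (-(9 - 5) - 11)*(-36) = -20550 + (-1*4 - 11)*(-36) = -20550 + (-4 - 11)*(-36) = -20550 - 15*(-36) = -20550 + 540 = -20010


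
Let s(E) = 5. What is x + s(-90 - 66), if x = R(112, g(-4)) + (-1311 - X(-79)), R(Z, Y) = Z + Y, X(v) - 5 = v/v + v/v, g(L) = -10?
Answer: -1211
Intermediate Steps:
X(v) = 7 (X(v) = 5 + (v/v + v/v) = 5 + (1 + 1) = 5 + 2 = 7)
R(Z, Y) = Y + Z
x = -1216 (x = (-10 + 112) + (-1311 - 1*7) = 102 + (-1311 - 7) = 102 - 1318 = -1216)
x + s(-90 - 66) = -1216 + 5 = -1211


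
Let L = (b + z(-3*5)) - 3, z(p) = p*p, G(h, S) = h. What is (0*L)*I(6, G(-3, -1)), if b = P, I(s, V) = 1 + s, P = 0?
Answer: 0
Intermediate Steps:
z(p) = p**2
b = 0
L = 222 (L = (0 + (-3*5)**2) - 3 = (0 + (-15)**2) - 3 = (0 + 225) - 3 = 225 - 3 = 222)
(0*L)*I(6, G(-3, -1)) = (0*222)*(1 + 6) = 0*7 = 0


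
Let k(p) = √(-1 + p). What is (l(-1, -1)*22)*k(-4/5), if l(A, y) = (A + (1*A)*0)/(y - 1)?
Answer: 33*I*√5/5 ≈ 14.758*I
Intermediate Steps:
l(A, y) = A/(-1 + y) (l(A, y) = (A + A*0)/(-1 + y) = (A + 0)/(-1 + y) = A/(-1 + y))
(l(-1, -1)*22)*k(-4/5) = (-1/(-1 - 1)*22)*√(-1 - 4/5) = (-1/(-2)*22)*√(-1 - 4*⅕) = (-1*(-½)*22)*√(-1 - ⅘) = ((½)*22)*√(-9/5) = 11*(3*I*√5/5) = 33*I*√5/5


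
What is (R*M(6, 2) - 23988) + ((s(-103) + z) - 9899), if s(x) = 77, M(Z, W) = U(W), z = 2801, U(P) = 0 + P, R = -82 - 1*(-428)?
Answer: -30317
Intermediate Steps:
R = 346 (R = -82 + 428 = 346)
U(P) = P
M(Z, W) = W
(R*M(6, 2) - 23988) + ((s(-103) + z) - 9899) = (346*2 - 23988) + ((77 + 2801) - 9899) = (692 - 23988) + (2878 - 9899) = -23296 - 7021 = -30317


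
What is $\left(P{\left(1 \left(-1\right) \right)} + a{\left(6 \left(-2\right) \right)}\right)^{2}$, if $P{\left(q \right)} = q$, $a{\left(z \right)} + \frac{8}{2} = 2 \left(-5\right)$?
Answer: $225$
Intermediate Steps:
$a{\left(z \right)} = -14$ ($a{\left(z \right)} = -4 + 2 \left(-5\right) = -4 - 10 = -14$)
$\left(P{\left(1 \left(-1\right) \right)} + a{\left(6 \left(-2\right) \right)}\right)^{2} = \left(1 \left(-1\right) - 14\right)^{2} = \left(-1 - 14\right)^{2} = \left(-15\right)^{2} = 225$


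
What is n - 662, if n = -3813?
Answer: -4475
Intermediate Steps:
n - 662 = -3813 - 662 = -4475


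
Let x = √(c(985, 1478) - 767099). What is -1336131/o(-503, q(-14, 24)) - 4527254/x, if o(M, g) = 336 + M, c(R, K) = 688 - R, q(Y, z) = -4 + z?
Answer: 1336131/167 + 2263627*I*√191849/191849 ≈ 8000.8 + 5168.0*I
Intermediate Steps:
x = 2*I*√191849 (x = √((688 - 1*985) - 767099) = √((688 - 985) - 767099) = √(-297 - 767099) = √(-767396) = 2*I*√191849 ≈ 876.01*I)
-1336131/o(-503, q(-14, 24)) - 4527254/x = -1336131/(336 - 503) - 4527254*(-I*√191849/383698) = -1336131/(-167) - (-2263627)*I*√191849/191849 = -1336131*(-1/167) + 2263627*I*√191849/191849 = 1336131/167 + 2263627*I*√191849/191849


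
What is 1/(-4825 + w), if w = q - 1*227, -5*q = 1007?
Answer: -5/26267 ≈ -0.00019035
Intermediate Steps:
q = -1007/5 (q = -⅕*1007 = -1007/5 ≈ -201.40)
w = -2142/5 (w = -1007/5 - 1*227 = -1007/5 - 227 = -2142/5 ≈ -428.40)
1/(-4825 + w) = 1/(-4825 - 2142/5) = 1/(-26267/5) = -5/26267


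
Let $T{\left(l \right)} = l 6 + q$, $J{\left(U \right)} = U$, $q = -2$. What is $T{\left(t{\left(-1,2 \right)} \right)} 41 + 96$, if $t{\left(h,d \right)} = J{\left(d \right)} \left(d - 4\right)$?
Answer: $-970$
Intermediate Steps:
$t{\left(h,d \right)} = d \left(-4 + d\right)$ ($t{\left(h,d \right)} = d \left(d - 4\right) = d \left(-4 + d\right)$)
$T{\left(l \right)} = -2 + 6 l$ ($T{\left(l \right)} = l 6 - 2 = 6 l - 2 = -2 + 6 l$)
$T{\left(t{\left(-1,2 \right)} \right)} 41 + 96 = \left(-2 + 6 \cdot 2 \left(-4 + 2\right)\right) 41 + 96 = \left(-2 + 6 \cdot 2 \left(-2\right)\right) 41 + 96 = \left(-2 + 6 \left(-4\right)\right) 41 + 96 = \left(-2 - 24\right) 41 + 96 = \left(-26\right) 41 + 96 = -1066 + 96 = -970$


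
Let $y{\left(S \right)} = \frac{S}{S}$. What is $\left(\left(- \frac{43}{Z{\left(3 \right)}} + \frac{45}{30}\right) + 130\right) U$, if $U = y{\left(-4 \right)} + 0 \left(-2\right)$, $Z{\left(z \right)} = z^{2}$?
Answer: $\frac{2281}{18} \approx 126.72$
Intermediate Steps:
$y{\left(S \right)} = 1$
$U = 1$ ($U = 1 + 0 \left(-2\right) = 1 + 0 = 1$)
$\left(\left(- \frac{43}{Z{\left(3 \right)}} + \frac{45}{30}\right) + 130\right) U = \left(\left(- \frac{43}{3^{2}} + \frac{45}{30}\right) + 130\right) 1 = \left(\left(- \frac{43}{9} + 45 \cdot \frac{1}{30}\right) + 130\right) 1 = \left(\left(\left(-43\right) \frac{1}{9} + \frac{3}{2}\right) + 130\right) 1 = \left(\left(- \frac{43}{9} + \frac{3}{2}\right) + 130\right) 1 = \left(- \frac{59}{18} + 130\right) 1 = \frac{2281}{18} \cdot 1 = \frac{2281}{18}$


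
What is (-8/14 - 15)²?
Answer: 11881/49 ≈ 242.47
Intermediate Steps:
(-8/14 - 15)² = (-8*1/14 - 15)² = (-4/7 - 15)² = (-109/7)² = 11881/49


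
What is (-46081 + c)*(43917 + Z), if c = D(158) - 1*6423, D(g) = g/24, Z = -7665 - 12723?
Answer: -4940846867/4 ≈ -1.2352e+9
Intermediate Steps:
Z = -20388
D(g) = g/24 (D(g) = g*(1/24) = g/24)
c = -76997/12 (c = (1/24)*158 - 1*6423 = 79/12 - 6423 = -76997/12 ≈ -6416.4)
(-46081 + c)*(43917 + Z) = (-46081 - 76997/12)*(43917 - 20388) = -629969/12*23529 = -4940846867/4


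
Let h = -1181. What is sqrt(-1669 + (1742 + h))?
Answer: 2*I*sqrt(277) ≈ 33.287*I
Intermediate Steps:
sqrt(-1669 + (1742 + h)) = sqrt(-1669 + (1742 - 1181)) = sqrt(-1669 + 561) = sqrt(-1108) = 2*I*sqrt(277)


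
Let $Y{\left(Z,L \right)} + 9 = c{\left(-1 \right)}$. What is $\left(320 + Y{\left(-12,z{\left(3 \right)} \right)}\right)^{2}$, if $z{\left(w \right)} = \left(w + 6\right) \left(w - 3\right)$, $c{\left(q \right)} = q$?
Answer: $96100$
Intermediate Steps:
$z{\left(w \right)} = \left(-3 + w\right) \left(6 + w\right)$ ($z{\left(w \right)} = \left(6 + w\right) \left(-3 + w\right) = \left(-3 + w\right) \left(6 + w\right)$)
$Y{\left(Z,L \right)} = -10$ ($Y{\left(Z,L \right)} = -9 - 1 = -10$)
$\left(320 + Y{\left(-12,z{\left(3 \right)} \right)}\right)^{2} = \left(320 - 10\right)^{2} = 310^{2} = 96100$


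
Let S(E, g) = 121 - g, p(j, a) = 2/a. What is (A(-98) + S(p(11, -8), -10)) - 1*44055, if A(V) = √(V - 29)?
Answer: -43924 + I*√127 ≈ -43924.0 + 11.269*I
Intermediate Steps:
A(V) = √(-29 + V)
(A(-98) + S(p(11, -8), -10)) - 1*44055 = (√(-29 - 98) + (121 - 1*(-10))) - 1*44055 = (√(-127) + (121 + 10)) - 44055 = (I*√127 + 131) - 44055 = (131 + I*√127) - 44055 = -43924 + I*√127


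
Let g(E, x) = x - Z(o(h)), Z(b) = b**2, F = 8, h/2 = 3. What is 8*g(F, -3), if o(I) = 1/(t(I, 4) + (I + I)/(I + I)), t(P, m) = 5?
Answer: -218/9 ≈ -24.222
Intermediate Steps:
h = 6 (h = 2*3 = 6)
o(I) = 1/6 (o(I) = 1/(5 + (I + I)/(I + I)) = 1/(5 + (2*I)/((2*I))) = 1/(5 + (2*I)*(1/(2*I))) = 1/(5 + 1) = 1/6)
g(E, x) = -1/36 + x (g(E, x) = x - (1/6)**2 = x - 1*1/36 = x - 1/36 = -1/36 + x)
8*g(F, -3) = 8*(-1/36 - 3) = 8*(-109/36) = -218/9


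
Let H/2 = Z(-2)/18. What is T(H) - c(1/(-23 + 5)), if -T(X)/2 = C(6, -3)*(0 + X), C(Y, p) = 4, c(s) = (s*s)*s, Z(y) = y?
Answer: 10369/5832 ≈ 1.7779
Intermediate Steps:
c(s) = s**3 (c(s) = s**2*s = s**3)
H = -2/9 (H = 2*(-2/18) = 2*(-2*1/18) = 2*(-1/9) = -2/9 ≈ -0.22222)
T(X) = -8*X (T(X) = -8*(0 + X) = -8*X)
T(H) - c(1/(-23 + 5)) = -8*(-2/9) - (1/(-23 + 5))**3 = 16/9 - (1/(-18))**3 = 16/9 - (-1/18)**3 = 16/9 - 1*(-1/5832) = 16/9 + 1/5832 = 10369/5832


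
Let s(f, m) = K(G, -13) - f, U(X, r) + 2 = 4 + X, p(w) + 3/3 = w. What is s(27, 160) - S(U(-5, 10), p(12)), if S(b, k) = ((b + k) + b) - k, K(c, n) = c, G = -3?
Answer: -24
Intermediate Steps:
p(w) = -1 + w
U(X, r) = 2 + X (U(X, r) = -2 + (4 + X) = 2 + X)
s(f, m) = -3 - f
S(b, k) = 2*b (S(b, k) = (k + 2*b) - k = 2*b)
s(27, 160) - S(U(-5, 10), p(12)) = (-3 - 1*27) - 2*(2 - 5) = (-3 - 27) - 2*(-3) = -30 - 1*(-6) = -30 + 6 = -24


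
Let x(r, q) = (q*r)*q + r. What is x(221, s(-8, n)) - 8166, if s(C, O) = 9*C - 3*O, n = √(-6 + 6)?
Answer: 1137719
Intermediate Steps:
n = 0 (n = √0 = 0)
s(C, O) = -3*O + 9*C
x(r, q) = r + r*q² (x(r, q) = r*q² + r = r + r*q²)
x(221, s(-8, n)) - 8166 = 221*(1 + (-3*0 + 9*(-8))²) - 8166 = 221*(1 + (0 - 72)²) - 8166 = 221*(1 + (-72)²) - 8166 = 221*(1 + 5184) - 8166 = 221*5185 - 8166 = 1145885 - 8166 = 1137719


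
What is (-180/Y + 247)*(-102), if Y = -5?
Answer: -28866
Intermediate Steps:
(-180/Y + 247)*(-102) = (-180/(-5) + 247)*(-102) = (-180*(-1/5) + 247)*(-102) = (36 + 247)*(-102) = 283*(-102) = -28866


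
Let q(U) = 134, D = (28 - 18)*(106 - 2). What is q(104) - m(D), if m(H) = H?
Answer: -906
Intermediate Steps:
D = 1040 (D = 10*104 = 1040)
q(104) - m(D) = 134 - 1*1040 = 134 - 1040 = -906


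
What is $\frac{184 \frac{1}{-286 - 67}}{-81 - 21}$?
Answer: $\frac{92}{18003} \approx 0.0051103$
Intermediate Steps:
$\frac{184 \frac{1}{-286 - 67}}{-81 - 21} = \frac{184 \frac{1}{-286 - 67}}{-102} = \frac{184}{-353} \left(- \frac{1}{102}\right) = 184 \left(- \frac{1}{353}\right) \left(- \frac{1}{102}\right) = \left(- \frac{184}{353}\right) \left(- \frac{1}{102}\right) = \frac{92}{18003}$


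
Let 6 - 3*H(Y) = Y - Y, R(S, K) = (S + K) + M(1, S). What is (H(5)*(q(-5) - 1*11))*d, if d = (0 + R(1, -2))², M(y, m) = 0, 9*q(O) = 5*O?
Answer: -248/9 ≈ -27.556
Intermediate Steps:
q(O) = 5*O/9 (q(O) = (5*O)/9 = 5*O/9)
R(S, K) = K + S (R(S, K) = (S + K) + 0 = (K + S) + 0 = K + S)
H(Y) = 2 (H(Y) = 2 - (Y - Y)/3 = 2 - ⅓*0 = 2 + 0 = 2)
d = 1 (d = (0 + (-2 + 1))² = (0 - 1)² = (-1)² = 1)
(H(5)*(q(-5) - 1*11))*d = (2*((5/9)*(-5) - 1*11))*1 = (2*(-25/9 - 11))*1 = (2*(-124/9))*1 = -248/9*1 = -248/9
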